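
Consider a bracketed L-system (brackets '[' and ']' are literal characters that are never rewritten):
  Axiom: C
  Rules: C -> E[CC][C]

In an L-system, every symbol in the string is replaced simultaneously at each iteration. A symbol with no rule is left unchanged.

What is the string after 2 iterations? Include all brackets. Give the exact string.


Answer: E[E[CC][C]E[CC][C]][E[CC][C]]

Derivation:
Step 0: C
Step 1: E[CC][C]
Step 2: E[E[CC][C]E[CC][C]][E[CC][C]]


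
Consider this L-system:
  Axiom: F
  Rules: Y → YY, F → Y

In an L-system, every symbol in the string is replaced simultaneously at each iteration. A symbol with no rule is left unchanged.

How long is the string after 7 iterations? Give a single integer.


Step 0: length = 1
Step 1: length = 1
Step 2: length = 2
Step 3: length = 4
Step 4: length = 8
Step 5: length = 16
Step 6: length = 32
Step 7: length = 64

Answer: 64


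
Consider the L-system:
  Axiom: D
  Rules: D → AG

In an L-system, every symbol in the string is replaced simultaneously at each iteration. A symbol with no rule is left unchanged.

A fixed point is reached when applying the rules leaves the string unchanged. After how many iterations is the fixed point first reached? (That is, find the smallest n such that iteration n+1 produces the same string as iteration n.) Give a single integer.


Step 0: D
Step 1: AG
Step 2: AG  (unchanged — fixed point at step 1)

Answer: 1


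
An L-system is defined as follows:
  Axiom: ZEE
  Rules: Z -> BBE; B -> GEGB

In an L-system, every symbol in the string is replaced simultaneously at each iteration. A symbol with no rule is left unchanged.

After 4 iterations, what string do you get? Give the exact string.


Answer: GEGGEGGEGBGEGGEGGEGBEEE

Derivation:
Step 0: ZEE
Step 1: BBEEE
Step 2: GEGBGEGBEEE
Step 3: GEGGEGBGEGGEGBEEE
Step 4: GEGGEGGEGBGEGGEGGEGBEEE


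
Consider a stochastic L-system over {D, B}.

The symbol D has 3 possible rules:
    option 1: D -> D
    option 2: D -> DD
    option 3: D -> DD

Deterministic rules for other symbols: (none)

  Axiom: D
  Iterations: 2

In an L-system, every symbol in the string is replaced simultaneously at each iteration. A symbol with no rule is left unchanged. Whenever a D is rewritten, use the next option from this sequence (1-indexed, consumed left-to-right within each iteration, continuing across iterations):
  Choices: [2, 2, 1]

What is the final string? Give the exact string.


Answer: DDD

Derivation:
Step 0: D
Step 1: DD  (used choices [2])
Step 2: DDD  (used choices [2, 1])


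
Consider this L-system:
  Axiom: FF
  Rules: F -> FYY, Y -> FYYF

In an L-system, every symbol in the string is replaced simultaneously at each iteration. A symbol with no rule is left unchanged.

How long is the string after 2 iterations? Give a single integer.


Step 0: length = 2
Step 1: length = 6
Step 2: length = 22

Answer: 22


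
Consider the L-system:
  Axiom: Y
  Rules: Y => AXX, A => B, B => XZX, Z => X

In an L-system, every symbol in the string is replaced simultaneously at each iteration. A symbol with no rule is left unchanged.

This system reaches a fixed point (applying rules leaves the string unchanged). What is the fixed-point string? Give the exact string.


Step 0: Y
Step 1: AXX
Step 2: BXX
Step 3: XZXXX
Step 4: XXXXX
Step 5: XXXXX  (unchanged — fixed point at step 4)

Answer: XXXXX


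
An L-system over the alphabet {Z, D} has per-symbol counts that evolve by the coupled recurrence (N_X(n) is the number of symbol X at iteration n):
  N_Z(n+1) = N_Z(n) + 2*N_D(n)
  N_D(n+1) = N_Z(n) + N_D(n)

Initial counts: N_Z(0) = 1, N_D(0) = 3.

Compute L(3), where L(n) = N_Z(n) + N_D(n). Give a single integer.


Step 0: N_Z=1, N_D=3, L=4
Step 1: N_Z=7, N_D=4, L=11
Step 2: N_Z=15, N_D=11, L=26
Step 3: N_Z=37, N_D=26, L=63

Answer: 63


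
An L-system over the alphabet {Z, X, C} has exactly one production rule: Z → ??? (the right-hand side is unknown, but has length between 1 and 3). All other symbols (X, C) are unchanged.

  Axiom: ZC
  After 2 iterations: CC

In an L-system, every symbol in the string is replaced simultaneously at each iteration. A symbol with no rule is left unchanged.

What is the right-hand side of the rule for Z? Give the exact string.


Trying Z → C:
  Step 0: ZC
  Step 1: CC
  Step 2: CC
Matches the given result.

Answer: C


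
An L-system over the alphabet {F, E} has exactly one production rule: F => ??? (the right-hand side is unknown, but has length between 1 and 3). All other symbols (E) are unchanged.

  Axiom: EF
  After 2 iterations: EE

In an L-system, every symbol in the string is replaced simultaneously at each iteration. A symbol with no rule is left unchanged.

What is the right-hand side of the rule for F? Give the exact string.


Trying F => E:
  Step 0: EF
  Step 1: EE
  Step 2: EE
Matches the given result.

Answer: E


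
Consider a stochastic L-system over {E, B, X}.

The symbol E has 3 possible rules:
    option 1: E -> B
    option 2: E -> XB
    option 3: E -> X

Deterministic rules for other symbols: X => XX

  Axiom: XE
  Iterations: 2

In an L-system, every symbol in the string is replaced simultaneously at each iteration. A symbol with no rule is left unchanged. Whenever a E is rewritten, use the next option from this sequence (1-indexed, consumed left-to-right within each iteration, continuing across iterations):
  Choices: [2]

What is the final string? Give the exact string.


Step 0: XE
Step 1: XXXB  (used choices [2])
Step 2: XXXXXXB  (used choices [])

Answer: XXXXXXB


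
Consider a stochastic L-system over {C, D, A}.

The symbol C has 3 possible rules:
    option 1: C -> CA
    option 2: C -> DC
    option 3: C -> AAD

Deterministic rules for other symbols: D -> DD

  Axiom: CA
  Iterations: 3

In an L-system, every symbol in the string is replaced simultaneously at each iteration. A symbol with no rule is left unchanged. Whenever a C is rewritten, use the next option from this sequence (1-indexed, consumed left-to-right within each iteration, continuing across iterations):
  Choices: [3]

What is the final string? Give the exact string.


Answer: AADDDDA

Derivation:
Step 0: CA
Step 1: AADA  (used choices [3])
Step 2: AADDA  (used choices [])
Step 3: AADDDDA  (used choices [])


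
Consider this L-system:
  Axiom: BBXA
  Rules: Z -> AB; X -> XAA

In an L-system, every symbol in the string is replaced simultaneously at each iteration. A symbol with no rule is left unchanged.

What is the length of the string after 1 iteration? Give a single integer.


Step 0: length = 4
Step 1: length = 6

Answer: 6


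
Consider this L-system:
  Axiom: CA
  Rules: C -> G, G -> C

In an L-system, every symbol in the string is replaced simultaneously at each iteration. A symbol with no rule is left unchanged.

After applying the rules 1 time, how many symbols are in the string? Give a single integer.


Answer: 2

Derivation:
Step 0: length = 2
Step 1: length = 2


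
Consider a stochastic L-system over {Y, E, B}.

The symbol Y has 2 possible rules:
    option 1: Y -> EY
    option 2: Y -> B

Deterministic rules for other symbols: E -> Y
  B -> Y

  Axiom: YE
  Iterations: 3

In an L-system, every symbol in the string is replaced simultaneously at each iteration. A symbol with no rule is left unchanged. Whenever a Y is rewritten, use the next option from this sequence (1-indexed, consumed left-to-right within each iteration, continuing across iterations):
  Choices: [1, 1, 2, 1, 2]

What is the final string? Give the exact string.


Step 0: YE
Step 1: EYY  (used choices [1])
Step 2: YEYB  (used choices [1, 2])
Step 3: EYYBY  (used choices [1, 2])

Answer: EYYBY


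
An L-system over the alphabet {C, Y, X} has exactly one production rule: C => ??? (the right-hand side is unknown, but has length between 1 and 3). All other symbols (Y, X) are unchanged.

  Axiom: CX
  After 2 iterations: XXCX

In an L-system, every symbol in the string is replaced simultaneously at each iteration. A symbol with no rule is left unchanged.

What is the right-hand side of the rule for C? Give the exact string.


Answer: XC

Derivation:
Trying C => XC:
  Step 0: CX
  Step 1: XCX
  Step 2: XXCX
Matches the given result.


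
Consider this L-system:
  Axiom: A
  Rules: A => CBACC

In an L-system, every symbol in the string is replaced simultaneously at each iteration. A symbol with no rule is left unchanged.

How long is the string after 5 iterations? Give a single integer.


Answer: 21

Derivation:
Step 0: length = 1
Step 1: length = 5
Step 2: length = 9
Step 3: length = 13
Step 4: length = 17
Step 5: length = 21


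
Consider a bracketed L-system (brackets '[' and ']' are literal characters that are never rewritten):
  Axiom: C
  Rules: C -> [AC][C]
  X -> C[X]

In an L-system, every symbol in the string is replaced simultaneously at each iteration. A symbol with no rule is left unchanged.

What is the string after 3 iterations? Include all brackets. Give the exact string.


Step 0: C
Step 1: [AC][C]
Step 2: [A[AC][C]][[AC][C]]
Step 3: [A[A[AC][C]][[AC][C]]][[A[AC][C]][[AC][C]]]

Answer: [A[A[AC][C]][[AC][C]]][[A[AC][C]][[AC][C]]]


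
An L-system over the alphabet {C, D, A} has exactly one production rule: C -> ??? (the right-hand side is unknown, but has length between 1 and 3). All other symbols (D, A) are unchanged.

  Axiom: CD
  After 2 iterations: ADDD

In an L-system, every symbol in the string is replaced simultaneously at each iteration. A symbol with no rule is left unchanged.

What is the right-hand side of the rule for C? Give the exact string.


Answer: ADD

Derivation:
Trying C -> ADD:
  Step 0: CD
  Step 1: ADDD
  Step 2: ADDD
Matches the given result.


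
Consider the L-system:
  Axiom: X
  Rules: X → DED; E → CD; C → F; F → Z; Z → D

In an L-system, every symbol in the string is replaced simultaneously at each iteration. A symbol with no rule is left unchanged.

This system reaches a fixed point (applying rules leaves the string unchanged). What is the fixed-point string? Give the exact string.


Step 0: X
Step 1: DED
Step 2: DCDD
Step 3: DFDD
Step 4: DZDD
Step 5: DDDD
Step 6: DDDD  (unchanged — fixed point at step 5)

Answer: DDDD


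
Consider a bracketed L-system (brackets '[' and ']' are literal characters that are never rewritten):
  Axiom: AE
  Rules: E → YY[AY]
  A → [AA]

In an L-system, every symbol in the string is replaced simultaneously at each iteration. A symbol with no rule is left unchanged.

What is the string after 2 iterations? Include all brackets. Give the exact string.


Step 0: AE
Step 1: [AA]YY[AY]
Step 2: [[AA][AA]]YY[[AA]Y]

Answer: [[AA][AA]]YY[[AA]Y]


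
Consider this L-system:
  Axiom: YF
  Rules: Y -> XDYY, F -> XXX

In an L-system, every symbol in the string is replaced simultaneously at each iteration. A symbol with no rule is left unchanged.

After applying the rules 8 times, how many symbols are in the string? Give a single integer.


Answer: 769

Derivation:
Step 0: length = 2
Step 1: length = 7
Step 2: length = 13
Step 3: length = 25
Step 4: length = 49
Step 5: length = 97
Step 6: length = 193
Step 7: length = 385
Step 8: length = 769


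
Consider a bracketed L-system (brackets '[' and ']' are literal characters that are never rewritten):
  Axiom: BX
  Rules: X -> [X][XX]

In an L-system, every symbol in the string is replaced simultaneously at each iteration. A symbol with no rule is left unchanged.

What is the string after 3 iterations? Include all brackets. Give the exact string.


Step 0: BX
Step 1: B[X][XX]
Step 2: B[[X][XX]][[X][XX][X][XX]]
Step 3: B[[[X][XX]][[X][XX][X][XX]]][[[X][XX]][[X][XX][X][XX]][[X][XX]][[X][XX][X][XX]]]

Answer: B[[[X][XX]][[X][XX][X][XX]]][[[X][XX]][[X][XX][X][XX]][[X][XX]][[X][XX][X][XX]]]


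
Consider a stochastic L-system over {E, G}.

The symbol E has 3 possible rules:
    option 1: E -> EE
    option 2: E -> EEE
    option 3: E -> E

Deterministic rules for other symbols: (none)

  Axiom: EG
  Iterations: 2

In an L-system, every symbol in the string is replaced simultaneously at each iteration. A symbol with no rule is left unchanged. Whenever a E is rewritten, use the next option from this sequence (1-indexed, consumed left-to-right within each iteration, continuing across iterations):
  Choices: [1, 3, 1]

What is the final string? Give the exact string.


Answer: EEEG

Derivation:
Step 0: EG
Step 1: EEG  (used choices [1])
Step 2: EEEG  (used choices [3, 1])


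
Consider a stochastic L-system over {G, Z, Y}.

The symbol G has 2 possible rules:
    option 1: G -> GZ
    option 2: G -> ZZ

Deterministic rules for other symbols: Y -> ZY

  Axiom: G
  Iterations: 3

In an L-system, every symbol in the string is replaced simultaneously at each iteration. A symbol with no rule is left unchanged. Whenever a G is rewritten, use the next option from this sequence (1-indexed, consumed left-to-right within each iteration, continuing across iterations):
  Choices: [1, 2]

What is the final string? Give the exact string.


Step 0: G
Step 1: GZ  (used choices [1])
Step 2: ZZZ  (used choices [2])
Step 3: ZZZ  (used choices [])

Answer: ZZZ


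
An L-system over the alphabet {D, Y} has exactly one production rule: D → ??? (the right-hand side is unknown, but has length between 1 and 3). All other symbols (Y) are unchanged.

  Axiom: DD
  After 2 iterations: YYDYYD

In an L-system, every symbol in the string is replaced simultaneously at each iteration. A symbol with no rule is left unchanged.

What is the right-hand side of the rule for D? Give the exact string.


Trying D → YD:
  Step 0: DD
  Step 1: YDYD
  Step 2: YYDYYD
Matches the given result.

Answer: YD


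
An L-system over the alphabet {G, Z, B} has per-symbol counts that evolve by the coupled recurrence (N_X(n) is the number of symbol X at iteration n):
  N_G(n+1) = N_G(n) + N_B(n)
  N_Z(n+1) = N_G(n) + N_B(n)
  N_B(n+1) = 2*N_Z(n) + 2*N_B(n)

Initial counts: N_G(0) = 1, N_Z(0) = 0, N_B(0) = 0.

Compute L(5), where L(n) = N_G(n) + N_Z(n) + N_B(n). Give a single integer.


Answer: 108

Derivation:
Step 0: N_G=1, N_Z=0, N_B=0, L=1
Step 1: N_G=1, N_Z=1, N_B=0, L=2
Step 2: N_G=1, N_Z=1, N_B=2, L=4
Step 3: N_G=3, N_Z=3, N_B=6, L=12
Step 4: N_G=9, N_Z=9, N_B=18, L=36
Step 5: N_G=27, N_Z=27, N_B=54, L=108


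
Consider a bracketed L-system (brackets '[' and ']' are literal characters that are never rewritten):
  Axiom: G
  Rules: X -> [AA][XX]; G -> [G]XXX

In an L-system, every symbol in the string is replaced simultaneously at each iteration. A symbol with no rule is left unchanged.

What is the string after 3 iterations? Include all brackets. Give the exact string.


Answer: [[[G]XXX][AA][XX][AA][XX][AA][XX]][AA][[AA][XX][AA][XX]][AA][[AA][XX][AA][XX]][AA][[AA][XX][AA][XX]]

Derivation:
Step 0: G
Step 1: [G]XXX
Step 2: [[G]XXX][AA][XX][AA][XX][AA][XX]
Step 3: [[[G]XXX][AA][XX][AA][XX][AA][XX]][AA][[AA][XX][AA][XX]][AA][[AA][XX][AA][XX]][AA][[AA][XX][AA][XX]]


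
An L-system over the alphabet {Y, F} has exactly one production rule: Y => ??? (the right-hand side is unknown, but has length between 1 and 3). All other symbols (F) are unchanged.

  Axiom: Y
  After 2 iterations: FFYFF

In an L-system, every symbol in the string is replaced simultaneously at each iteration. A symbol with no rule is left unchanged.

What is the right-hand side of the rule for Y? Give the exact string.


Answer: FYF

Derivation:
Trying Y => FYF:
  Step 0: Y
  Step 1: FYF
  Step 2: FFYFF
Matches the given result.


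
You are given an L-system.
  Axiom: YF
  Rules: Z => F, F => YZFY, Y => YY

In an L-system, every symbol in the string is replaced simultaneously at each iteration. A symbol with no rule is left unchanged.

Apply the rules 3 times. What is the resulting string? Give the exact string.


Step 0: YF
Step 1: YYYZFY
Step 2: YYYYYYFYZFYYY
Step 3: YYYYYYYYYYYYYZFYYYFYZFYYYYYYY

Answer: YYYYYYYYYYYYYZFYYYFYZFYYYYYYY


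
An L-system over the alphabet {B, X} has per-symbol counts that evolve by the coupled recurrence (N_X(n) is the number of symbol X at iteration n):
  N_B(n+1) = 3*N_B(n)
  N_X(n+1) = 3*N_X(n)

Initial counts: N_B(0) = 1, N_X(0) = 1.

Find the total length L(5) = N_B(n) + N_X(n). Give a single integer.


Answer: 486

Derivation:
Step 0: N_B=1, N_X=1, L=2
Step 1: N_B=3, N_X=3, L=6
Step 2: N_B=9, N_X=9, L=18
Step 3: N_B=27, N_X=27, L=54
Step 4: N_B=81, N_X=81, L=162
Step 5: N_B=243, N_X=243, L=486


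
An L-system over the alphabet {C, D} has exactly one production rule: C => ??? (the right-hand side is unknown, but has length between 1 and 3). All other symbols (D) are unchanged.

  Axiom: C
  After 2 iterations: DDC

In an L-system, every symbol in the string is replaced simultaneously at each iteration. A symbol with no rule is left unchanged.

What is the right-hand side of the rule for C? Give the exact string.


Trying C => DC:
  Step 0: C
  Step 1: DC
  Step 2: DDC
Matches the given result.

Answer: DC


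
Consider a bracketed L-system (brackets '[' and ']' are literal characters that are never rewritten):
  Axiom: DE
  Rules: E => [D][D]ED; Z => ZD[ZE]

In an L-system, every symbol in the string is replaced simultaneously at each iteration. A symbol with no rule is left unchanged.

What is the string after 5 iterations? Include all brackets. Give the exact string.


Step 0: DE
Step 1: D[D][D]ED
Step 2: D[D][D][D][D]EDD
Step 3: D[D][D][D][D][D][D]EDDD
Step 4: D[D][D][D][D][D][D][D][D]EDDDD
Step 5: D[D][D][D][D][D][D][D][D][D][D]EDDDDD

Answer: D[D][D][D][D][D][D][D][D][D][D]EDDDDD


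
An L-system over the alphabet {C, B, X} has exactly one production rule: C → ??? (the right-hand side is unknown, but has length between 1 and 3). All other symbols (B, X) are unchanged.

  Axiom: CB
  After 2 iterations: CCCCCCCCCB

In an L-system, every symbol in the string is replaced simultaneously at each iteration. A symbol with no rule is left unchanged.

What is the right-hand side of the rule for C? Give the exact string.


Answer: CCC

Derivation:
Trying C → CCC:
  Step 0: CB
  Step 1: CCCB
  Step 2: CCCCCCCCCB
Matches the given result.


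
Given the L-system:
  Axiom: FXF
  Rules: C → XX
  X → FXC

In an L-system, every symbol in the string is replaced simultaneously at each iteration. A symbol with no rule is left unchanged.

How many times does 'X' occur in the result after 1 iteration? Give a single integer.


Step 0: FXF  (1 'X')
Step 1: FFXCF  (1 'X')

Answer: 1


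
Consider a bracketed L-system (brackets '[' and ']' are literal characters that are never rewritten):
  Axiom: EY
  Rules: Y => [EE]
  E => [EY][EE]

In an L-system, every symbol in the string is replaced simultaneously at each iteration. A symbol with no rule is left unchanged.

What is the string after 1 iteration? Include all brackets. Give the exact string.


Step 0: EY
Step 1: [EY][EE][EE]

Answer: [EY][EE][EE]


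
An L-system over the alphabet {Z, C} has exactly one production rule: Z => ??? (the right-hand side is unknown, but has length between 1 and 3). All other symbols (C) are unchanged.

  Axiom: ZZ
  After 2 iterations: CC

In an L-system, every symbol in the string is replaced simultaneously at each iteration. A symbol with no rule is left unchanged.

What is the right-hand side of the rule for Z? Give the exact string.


Trying Z => C:
  Step 0: ZZ
  Step 1: CC
  Step 2: CC
Matches the given result.

Answer: C


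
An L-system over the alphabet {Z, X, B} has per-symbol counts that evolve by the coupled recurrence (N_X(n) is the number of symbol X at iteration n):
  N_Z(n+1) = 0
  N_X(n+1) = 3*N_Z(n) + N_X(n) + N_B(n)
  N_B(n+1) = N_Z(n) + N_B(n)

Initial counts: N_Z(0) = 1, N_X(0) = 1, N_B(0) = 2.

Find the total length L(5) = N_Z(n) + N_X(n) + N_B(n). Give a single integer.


Step 0: N_Z=1, N_X=1, N_B=2, L=4
Step 1: N_Z=0, N_X=6, N_B=3, L=9
Step 2: N_Z=0, N_X=9, N_B=3, L=12
Step 3: N_Z=0, N_X=12, N_B=3, L=15
Step 4: N_Z=0, N_X=15, N_B=3, L=18
Step 5: N_Z=0, N_X=18, N_B=3, L=21

Answer: 21


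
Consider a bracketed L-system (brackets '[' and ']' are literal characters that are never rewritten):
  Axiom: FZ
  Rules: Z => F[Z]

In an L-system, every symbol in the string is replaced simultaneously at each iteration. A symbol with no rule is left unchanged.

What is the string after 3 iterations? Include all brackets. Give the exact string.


Answer: FF[F[F[Z]]]

Derivation:
Step 0: FZ
Step 1: FF[Z]
Step 2: FF[F[Z]]
Step 3: FF[F[F[Z]]]


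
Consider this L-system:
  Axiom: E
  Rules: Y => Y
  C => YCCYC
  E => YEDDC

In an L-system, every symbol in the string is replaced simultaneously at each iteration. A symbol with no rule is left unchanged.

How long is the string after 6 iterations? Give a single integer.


Step 0: length = 1
Step 1: length = 5
Step 2: length = 13
Step 3: length = 33
Step 4: length = 89
Step 5: length = 253
Step 6: length = 741

Answer: 741


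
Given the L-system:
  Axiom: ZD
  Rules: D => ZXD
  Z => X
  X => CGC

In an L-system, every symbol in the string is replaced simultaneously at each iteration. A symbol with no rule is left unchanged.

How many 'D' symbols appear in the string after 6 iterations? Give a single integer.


Answer: 1

Derivation:
Step 0: ZD  (1 'D')
Step 1: XZXD  (1 'D')
Step 2: CGCXCGCZXD  (1 'D')
Step 3: CGCCGCCGCXCGCZXD  (1 'D')
Step 4: CGCCGCCGCCGCCGCXCGCZXD  (1 'D')
Step 5: CGCCGCCGCCGCCGCCGCCGCXCGCZXD  (1 'D')
Step 6: CGCCGCCGCCGCCGCCGCCGCCGCCGCXCGCZXD  (1 'D')


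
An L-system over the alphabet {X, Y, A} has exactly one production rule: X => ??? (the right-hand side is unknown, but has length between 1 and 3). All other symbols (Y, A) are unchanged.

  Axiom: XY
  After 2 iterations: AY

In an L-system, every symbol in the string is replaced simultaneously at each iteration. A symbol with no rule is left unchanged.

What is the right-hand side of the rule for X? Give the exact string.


Trying X => A:
  Step 0: XY
  Step 1: AY
  Step 2: AY
Matches the given result.

Answer: A


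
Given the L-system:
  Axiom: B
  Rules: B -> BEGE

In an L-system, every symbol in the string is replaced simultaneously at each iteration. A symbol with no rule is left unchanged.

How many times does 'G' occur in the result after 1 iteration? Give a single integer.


Answer: 1

Derivation:
Step 0: B  (0 'G')
Step 1: BEGE  (1 'G')


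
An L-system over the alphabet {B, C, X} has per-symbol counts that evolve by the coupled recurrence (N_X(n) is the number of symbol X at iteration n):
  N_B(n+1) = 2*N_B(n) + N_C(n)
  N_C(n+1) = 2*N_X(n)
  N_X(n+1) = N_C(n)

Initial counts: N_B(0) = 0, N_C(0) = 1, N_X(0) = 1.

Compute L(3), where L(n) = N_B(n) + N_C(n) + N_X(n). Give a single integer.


Answer: 16

Derivation:
Step 0: N_B=0, N_C=1, N_X=1, L=2
Step 1: N_B=1, N_C=2, N_X=1, L=4
Step 2: N_B=4, N_C=2, N_X=2, L=8
Step 3: N_B=10, N_C=4, N_X=2, L=16


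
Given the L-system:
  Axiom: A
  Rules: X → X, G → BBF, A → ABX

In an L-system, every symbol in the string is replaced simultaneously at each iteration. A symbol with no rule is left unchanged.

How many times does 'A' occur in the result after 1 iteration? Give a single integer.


Answer: 1

Derivation:
Step 0: A  (1 'A')
Step 1: ABX  (1 'A')


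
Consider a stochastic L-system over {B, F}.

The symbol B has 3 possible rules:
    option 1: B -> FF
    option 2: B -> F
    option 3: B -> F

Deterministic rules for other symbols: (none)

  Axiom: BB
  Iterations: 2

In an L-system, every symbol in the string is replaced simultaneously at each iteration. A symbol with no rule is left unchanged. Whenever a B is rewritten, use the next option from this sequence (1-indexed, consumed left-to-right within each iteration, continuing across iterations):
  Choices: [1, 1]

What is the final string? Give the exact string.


Answer: FFFF

Derivation:
Step 0: BB
Step 1: FFFF  (used choices [1, 1])
Step 2: FFFF  (used choices [])


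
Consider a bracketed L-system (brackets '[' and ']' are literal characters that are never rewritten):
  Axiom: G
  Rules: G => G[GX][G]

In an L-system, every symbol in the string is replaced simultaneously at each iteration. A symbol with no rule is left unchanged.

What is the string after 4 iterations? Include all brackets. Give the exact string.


Step 0: G
Step 1: G[GX][G]
Step 2: G[GX][G][G[GX][G]X][G[GX][G]]
Step 3: G[GX][G][G[GX][G]X][G[GX][G]][G[GX][G][G[GX][G]X][G[GX][G]]X][G[GX][G][G[GX][G]X][G[GX][G]]]
Step 4: G[GX][G][G[GX][G]X][G[GX][G]][G[GX][G][G[GX][G]X][G[GX][G]]X][G[GX][G][G[GX][G]X][G[GX][G]]][G[GX][G][G[GX][G]X][G[GX][G]][G[GX][G][G[GX][G]X][G[GX][G]]X][G[GX][G][G[GX][G]X][G[GX][G]]]X][G[GX][G][G[GX][G]X][G[GX][G]][G[GX][G][G[GX][G]X][G[GX][G]]X][G[GX][G][G[GX][G]X][G[GX][G]]]]

Answer: G[GX][G][G[GX][G]X][G[GX][G]][G[GX][G][G[GX][G]X][G[GX][G]]X][G[GX][G][G[GX][G]X][G[GX][G]]][G[GX][G][G[GX][G]X][G[GX][G]][G[GX][G][G[GX][G]X][G[GX][G]]X][G[GX][G][G[GX][G]X][G[GX][G]]]X][G[GX][G][G[GX][G]X][G[GX][G]][G[GX][G][G[GX][G]X][G[GX][G]]X][G[GX][G][G[GX][G]X][G[GX][G]]]]


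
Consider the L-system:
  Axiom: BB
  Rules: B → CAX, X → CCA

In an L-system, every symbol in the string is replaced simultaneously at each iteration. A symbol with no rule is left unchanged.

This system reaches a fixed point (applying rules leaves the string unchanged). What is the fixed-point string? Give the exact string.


Step 0: BB
Step 1: CAXCAX
Step 2: CACCACACCA
Step 3: CACCACACCA  (unchanged — fixed point at step 2)

Answer: CACCACACCA


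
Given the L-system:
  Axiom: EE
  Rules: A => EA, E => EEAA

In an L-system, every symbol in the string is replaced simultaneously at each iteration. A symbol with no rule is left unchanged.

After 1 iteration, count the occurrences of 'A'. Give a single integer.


Answer: 4

Derivation:
Step 0: EE  (0 'A')
Step 1: EEAAEEAA  (4 'A')


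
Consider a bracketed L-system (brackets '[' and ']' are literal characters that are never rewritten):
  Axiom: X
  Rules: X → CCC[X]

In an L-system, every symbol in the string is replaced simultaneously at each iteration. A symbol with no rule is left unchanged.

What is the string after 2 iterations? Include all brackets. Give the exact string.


Step 0: X
Step 1: CCC[X]
Step 2: CCC[CCC[X]]

Answer: CCC[CCC[X]]


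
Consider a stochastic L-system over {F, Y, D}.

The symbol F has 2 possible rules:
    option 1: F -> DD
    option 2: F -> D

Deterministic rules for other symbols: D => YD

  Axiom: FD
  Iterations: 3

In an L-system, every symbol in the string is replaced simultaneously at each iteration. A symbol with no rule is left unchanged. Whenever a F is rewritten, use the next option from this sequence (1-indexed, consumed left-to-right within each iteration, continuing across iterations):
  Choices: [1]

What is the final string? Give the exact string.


Step 0: FD
Step 1: DDYD  (used choices [1])
Step 2: YDYDYYD  (used choices [])
Step 3: YYDYYDYYYD  (used choices [])

Answer: YYDYYDYYYD


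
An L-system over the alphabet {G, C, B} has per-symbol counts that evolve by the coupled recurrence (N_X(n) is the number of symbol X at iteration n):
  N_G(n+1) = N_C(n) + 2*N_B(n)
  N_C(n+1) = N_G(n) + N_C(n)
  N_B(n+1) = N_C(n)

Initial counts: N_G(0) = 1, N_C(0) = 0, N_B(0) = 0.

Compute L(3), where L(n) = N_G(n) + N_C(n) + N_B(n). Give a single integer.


Step 0: N_G=1, N_C=0, N_B=0, L=1
Step 1: N_G=0, N_C=1, N_B=0, L=1
Step 2: N_G=1, N_C=1, N_B=1, L=3
Step 3: N_G=3, N_C=2, N_B=1, L=6

Answer: 6


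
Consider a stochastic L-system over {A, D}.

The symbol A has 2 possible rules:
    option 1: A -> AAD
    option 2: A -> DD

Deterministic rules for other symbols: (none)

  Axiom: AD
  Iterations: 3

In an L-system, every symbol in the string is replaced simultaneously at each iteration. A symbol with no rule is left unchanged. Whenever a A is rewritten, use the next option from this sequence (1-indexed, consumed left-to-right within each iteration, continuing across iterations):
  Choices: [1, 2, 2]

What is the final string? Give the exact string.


Answer: DDDDDD

Derivation:
Step 0: AD
Step 1: AADD  (used choices [1])
Step 2: DDDDDD  (used choices [2, 2])
Step 3: DDDDDD  (used choices [])


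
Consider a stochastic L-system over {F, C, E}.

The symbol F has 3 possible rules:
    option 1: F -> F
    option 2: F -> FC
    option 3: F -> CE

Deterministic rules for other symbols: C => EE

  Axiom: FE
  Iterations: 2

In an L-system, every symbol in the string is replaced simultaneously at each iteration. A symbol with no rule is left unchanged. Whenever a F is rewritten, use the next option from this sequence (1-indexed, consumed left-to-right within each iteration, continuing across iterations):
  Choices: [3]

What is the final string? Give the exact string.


Answer: EEEE

Derivation:
Step 0: FE
Step 1: CEE  (used choices [3])
Step 2: EEEE  (used choices [])


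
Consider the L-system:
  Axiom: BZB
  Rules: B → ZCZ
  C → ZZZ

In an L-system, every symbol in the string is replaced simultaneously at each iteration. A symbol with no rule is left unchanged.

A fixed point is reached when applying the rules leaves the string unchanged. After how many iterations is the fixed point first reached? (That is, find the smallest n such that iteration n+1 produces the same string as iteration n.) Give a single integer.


Step 0: BZB
Step 1: ZCZZZCZ
Step 2: ZZZZZZZZZZZ
Step 3: ZZZZZZZZZZZ  (unchanged — fixed point at step 2)

Answer: 2


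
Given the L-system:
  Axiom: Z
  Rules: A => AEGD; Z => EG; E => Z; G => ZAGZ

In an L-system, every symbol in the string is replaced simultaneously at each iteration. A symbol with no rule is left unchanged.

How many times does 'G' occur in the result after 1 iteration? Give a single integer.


Step 0: Z  (0 'G')
Step 1: EG  (1 'G')

Answer: 1


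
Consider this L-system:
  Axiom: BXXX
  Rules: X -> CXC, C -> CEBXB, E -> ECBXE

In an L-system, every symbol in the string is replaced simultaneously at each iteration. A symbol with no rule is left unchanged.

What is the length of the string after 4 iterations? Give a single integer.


Answer: 424

Derivation:
Step 0: length = 4
Step 1: length = 10
Step 2: length = 40
Step 3: length = 130
Step 4: length = 424


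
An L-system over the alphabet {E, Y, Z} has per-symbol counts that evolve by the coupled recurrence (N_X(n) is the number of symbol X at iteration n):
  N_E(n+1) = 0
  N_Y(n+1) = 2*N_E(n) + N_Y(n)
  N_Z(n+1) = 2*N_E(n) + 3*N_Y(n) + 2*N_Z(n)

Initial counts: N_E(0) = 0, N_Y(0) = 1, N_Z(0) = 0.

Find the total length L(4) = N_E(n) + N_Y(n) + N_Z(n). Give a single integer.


Answer: 46

Derivation:
Step 0: N_E=0, N_Y=1, N_Z=0, L=1
Step 1: N_E=0, N_Y=1, N_Z=3, L=4
Step 2: N_E=0, N_Y=1, N_Z=9, L=10
Step 3: N_E=0, N_Y=1, N_Z=21, L=22
Step 4: N_E=0, N_Y=1, N_Z=45, L=46


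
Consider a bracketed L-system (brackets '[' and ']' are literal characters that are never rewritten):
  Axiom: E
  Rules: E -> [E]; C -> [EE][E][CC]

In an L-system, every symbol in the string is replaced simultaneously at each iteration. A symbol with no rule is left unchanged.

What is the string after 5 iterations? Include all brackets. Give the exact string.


Answer: [[[[[E]]]]]

Derivation:
Step 0: E
Step 1: [E]
Step 2: [[E]]
Step 3: [[[E]]]
Step 4: [[[[E]]]]
Step 5: [[[[[E]]]]]


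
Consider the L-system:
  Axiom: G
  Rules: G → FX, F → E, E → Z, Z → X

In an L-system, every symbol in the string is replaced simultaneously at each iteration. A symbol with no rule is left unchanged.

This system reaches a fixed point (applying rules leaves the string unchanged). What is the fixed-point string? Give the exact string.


Step 0: G
Step 1: FX
Step 2: EX
Step 3: ZX
Step 4: XX
Step 5: XX  (unchanged — fixed point at step 4)

Answer: XX


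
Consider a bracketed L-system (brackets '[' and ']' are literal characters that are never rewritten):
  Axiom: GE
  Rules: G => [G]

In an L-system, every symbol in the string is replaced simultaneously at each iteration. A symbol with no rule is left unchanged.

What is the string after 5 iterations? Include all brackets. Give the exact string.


Step 0: GE
Step 1: [G]E
Step 2: [[G]]E
Step 3: [[[G]]]E
Step 4: [[[[G]]]]E
Step 5: [[[[[G]]]]]E

Answer: [[[[[G]]]]]E


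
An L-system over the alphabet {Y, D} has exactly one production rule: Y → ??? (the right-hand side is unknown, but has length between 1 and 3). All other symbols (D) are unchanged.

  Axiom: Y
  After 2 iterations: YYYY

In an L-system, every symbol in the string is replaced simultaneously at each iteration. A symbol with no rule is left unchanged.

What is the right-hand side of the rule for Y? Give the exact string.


Trying Y → YY:
  Step 0: Y
  Step 1: YY
  Step 2: YYYY
Matches the given result.

Answer: YY


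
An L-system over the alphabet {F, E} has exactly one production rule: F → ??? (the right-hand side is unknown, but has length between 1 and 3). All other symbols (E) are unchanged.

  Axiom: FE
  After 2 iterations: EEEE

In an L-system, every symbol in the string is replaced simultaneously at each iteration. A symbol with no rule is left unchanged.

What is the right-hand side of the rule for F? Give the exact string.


Answer: EEE

Derivation:
Trying F → EEE:
  Step 0: FE
  Step 1: EEEE
  Step 2: EEEE
Matches the given result.


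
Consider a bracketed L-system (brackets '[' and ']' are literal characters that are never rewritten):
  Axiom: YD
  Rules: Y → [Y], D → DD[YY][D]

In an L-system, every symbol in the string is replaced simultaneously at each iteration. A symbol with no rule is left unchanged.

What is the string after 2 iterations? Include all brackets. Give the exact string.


Step 0: YD
Step 1: [Y]DD[YY][D]
Step 2: [[Y]]DD[YY][D]DD[YY][D][[Y][Y]][DD[YY][D]]

Answer: [[Y]]DD[YY][D]DD[YY][D][[Y][Y]][DD[YY][D]]


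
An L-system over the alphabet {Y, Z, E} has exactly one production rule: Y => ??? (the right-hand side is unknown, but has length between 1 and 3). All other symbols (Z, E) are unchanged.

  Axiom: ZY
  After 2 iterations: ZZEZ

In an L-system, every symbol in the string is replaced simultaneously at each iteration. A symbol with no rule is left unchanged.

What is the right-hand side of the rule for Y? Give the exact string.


Trying Y => ZEZ:
  Step 0: ZY
  Step 1: ZZEZ
  Step 2: ZZEZ
Matches the given result.

Answer: ZEZ


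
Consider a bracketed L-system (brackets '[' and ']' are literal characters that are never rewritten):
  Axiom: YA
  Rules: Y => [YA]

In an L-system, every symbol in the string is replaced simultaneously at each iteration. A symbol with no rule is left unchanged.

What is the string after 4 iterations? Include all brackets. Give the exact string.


Answer: [[[[YA]A]A]A]A

Derivation:
Step 0: YA
Step 1: [YA]A
Step 2: [[YA]A]A
Step 3: [[[YA]A]A]A
Step 4: [[[[YA]A]A]A]A


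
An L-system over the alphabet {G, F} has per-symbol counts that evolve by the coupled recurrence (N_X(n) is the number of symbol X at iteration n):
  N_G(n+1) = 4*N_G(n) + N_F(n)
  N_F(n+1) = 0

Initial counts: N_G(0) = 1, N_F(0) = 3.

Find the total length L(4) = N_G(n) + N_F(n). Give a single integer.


Step 0: N_G=1, N_F=3, L=4
Step 1: N_G=7, N_F=0, L=7
Step 2: N_G=28, N_F=0, L=28
Step 3: N_G=112, N_F=0, L=112
Step 4: N_G=448, N_F=0, L=448

Answer: 448


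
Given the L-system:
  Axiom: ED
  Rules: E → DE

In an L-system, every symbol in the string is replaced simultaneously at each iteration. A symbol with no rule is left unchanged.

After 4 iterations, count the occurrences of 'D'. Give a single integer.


Answer: 5

Derivation:
Step 0: ED  (1 'D')
Step 1: DED  (2 'D')
Step 2: DDED  (3 'D')
Step 3: DDDED  (4 'D')
Step 4: DDDDED  (5 'D')


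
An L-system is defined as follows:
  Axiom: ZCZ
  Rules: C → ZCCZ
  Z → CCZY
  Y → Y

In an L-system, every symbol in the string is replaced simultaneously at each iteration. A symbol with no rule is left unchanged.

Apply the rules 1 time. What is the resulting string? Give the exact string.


Answer: CCZYZCCZCCZY

Derivation:
Step 0: ZCZ
Step 1: CCZYZCCZCCZY


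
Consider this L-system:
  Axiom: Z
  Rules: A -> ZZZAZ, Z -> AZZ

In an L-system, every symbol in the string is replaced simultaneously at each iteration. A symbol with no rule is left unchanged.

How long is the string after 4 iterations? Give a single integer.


Answer: 139

Derivation:
Step 0: length = 1
Step 1: length = 3
Step 2: length = 11
Step 3: length = 39
Step 4: length = 139


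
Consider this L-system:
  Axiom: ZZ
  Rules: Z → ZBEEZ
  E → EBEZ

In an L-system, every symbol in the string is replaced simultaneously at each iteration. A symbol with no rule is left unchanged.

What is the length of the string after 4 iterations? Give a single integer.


Step 0: length = 2
Step 1: length = 10
Step 2: length = 38
Step 3: length = 134
Step 4: length = 462

Answer: 462


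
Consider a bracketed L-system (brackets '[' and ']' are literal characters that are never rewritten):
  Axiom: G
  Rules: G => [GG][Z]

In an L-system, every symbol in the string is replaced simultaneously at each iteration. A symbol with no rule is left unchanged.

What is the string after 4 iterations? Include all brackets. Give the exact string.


Step 0: G
Step 1: [GG][Z]
Step 2: [[GG][Z][GG][Z]][Z]
Step 3: [[[GG][Z][GG][Z]][Z][[GG][Z][GG][Z]][Z]][Z]
Step 4: [[[[GG][Z][GG][Z]][Z][[GG][Z][GG][Z]][Z]][Z][[[GG][Z][GG][Z]][Z][[GG][Z][GG][Z]][Z]][Z]][Z]

Answer: [[[[GG][Z][GG][Z]][Z][[GG][Z][GG][Z]][Z]][Z][[[GG][Z][GG][Z]][Z][[GG][Z][GG][Z]][Z]][Z]][Z]


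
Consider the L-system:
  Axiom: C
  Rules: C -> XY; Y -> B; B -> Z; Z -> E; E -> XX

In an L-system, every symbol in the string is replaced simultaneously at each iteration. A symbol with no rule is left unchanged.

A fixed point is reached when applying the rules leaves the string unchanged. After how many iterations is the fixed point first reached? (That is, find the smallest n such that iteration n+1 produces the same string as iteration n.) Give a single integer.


Answer: 5

Derivation:
Step 0: C
Step 1: XY
Step 2: XB
Step 3: XZ
Step 4: XE
Step 5: XXX
Step 6: XXX  (unchanged — fixed point at step 5)


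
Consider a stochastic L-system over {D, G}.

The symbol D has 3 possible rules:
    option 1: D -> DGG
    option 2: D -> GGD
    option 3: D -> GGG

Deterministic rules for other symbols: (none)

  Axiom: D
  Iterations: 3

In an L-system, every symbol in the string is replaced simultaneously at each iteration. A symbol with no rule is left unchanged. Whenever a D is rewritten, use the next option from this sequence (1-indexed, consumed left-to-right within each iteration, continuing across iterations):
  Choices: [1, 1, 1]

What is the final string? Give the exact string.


Step 0: D
Step 1: DGG  (used choices [1])
Step 2: DGGGG  (used choices [1])
Step 3: DGGGGGG  (used choices [1])

Answer: DGGGGGG


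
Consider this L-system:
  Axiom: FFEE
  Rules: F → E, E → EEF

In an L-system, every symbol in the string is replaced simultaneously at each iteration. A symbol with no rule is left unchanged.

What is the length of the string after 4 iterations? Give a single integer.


Answer: 116

Derivation:
Step 0: length = 4
Step 1: length = 8
Step 2: length = 20
Step 3: length = 48
Step 4: length = 116


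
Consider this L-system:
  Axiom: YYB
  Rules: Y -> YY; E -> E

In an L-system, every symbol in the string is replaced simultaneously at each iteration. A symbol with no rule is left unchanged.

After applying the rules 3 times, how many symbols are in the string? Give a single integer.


Step 0: length = 3
Step 1: length = 5
Step 2: length = 9
Step 3: length = 17

Answer: 17


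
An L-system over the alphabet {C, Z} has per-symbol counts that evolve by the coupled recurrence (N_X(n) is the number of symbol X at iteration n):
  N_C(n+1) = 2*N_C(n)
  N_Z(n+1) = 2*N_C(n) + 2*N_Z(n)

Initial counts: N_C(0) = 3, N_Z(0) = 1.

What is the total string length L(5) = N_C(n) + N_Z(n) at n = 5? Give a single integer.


Step 0: N_C=3, N_Z=1, L=4
Step 1: N_C=6, N_Z=8, L=14
Step 2: N_C=12, N_Z=28, L=40
Step 3: N_C=24, N_Z=80, L=104
Step 4: N_C=48, N_Z=208, L=256
Step 5: N_C=96, N_Z=512, L=608

Answer: 608
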